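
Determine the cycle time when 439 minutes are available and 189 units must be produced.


Cycle time = available time / demand
= 439 / 189
= 2.32 min/unit


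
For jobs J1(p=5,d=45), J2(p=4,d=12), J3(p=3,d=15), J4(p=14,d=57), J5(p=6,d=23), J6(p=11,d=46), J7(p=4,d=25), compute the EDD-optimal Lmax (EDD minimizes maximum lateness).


EDD order: J2 → J3 → J5 → J7 → J1 → J6 → J4
Completion and lateness:
  J2: C=4, d=12, L=4-12=-8
  J3: C=7, d=15, L=7-15=-8
  J5: C=13, d=23, L=13-23=-10
  J7: C=17, d=25, L=17-25=-8
  J1: C=22, d=45, L=22-45=-23
  J6: C=33, d=46, L=33-46=-13
  J4: C=47, d=57, L=47-57=-10
Lmax = max(-8, -8, -10, -8, -23, -13, -10)
= -8


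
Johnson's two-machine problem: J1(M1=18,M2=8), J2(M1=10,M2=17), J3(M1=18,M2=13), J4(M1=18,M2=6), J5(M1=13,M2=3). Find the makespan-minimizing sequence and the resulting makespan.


Johnson's rule:
Group 1 (M1≤M2, sort by M1): ['J2']
Group 2 (M1>M2, sort desc M2): ['J3', 'J1', 'J4', 'J5']
Sequence: J2 → J3 → J1 → J4 → J5
Makespan calculation:
  J2: M1 done=10, M2 done=27
  J3: M1 done=28, M2 done=41
  J1: M1 done=46, M2 done=54
  J4: M1 done=64, M2 done=70
  J5: M1 done=77, M2 done=80
= Sequence: J2 → J3 → J1 → J4 → J5, Makespan: 80


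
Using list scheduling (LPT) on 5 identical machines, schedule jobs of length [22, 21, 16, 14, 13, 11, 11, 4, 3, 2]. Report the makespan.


Jobs (LPT sorted): [22, 21, 16, 14, 13, 11, 11, 4, 3, 2]
Machines: 5
  J=22 → Machine 1 (load: 0+22=22)
  J=21 → Machine 2 (load: 0+21=21)
  J=16 → Machine 3 (load: 0+16=16)
  J=14 → Machine 4 (load: 0+14=14)
  J=13 → Machine 5 (load: 0+13=13)
  J=11 → Machine 5 (load: 13+11=24)
  J=11 → Machine 4 (load: 14+11=25)
  J=4 → Machine 3 (load: 16+4=20)
  J=3 → Machine 3 (load: 20+3=23)
  J=2 → Machine 2 (load: 21+2=23)
Machine loads: [22, 23, 23, 25, 24]
Makespan = max = 25 time units


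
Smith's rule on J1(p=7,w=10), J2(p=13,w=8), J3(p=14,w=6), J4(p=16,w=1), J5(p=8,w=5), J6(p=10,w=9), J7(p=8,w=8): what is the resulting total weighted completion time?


WSPT order (by p/w): J1 → J7 → J6 → J5 → J2 → J3 → J4
  J1: C=7, w·C=10×7=70
  J7: C=15, w·C=8×15=120
  J6: C=25, w·C=9×25=225
  J5: C=33, w·C=5×33=165
  J2: C=46, w·C=8×46=368
  J3: C=60, w·C=6×60=360
  J4: C=76, w·C=1×76=76
Σ w·C = 1384
= 1384


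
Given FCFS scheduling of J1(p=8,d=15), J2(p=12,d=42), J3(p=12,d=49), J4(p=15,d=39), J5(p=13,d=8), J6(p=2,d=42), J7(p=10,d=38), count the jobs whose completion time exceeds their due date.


Completion vs due date:
  J1: C=8, d=15 → on time
  J2: C=20, d=42 → on time
  J3: C=32, d=49 → on time
  J4: C=47, d=39 → TARDY
  J5: C=60, d=8 → TARDY
  J6: C=62, d=42 → TARDY
  J7: C=72, d=38 → TARDY
Tardy jobs: J4, J5, J6, J7
Count = 4


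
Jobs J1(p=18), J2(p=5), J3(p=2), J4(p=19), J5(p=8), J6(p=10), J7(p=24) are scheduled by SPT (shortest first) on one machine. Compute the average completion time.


SPT order: J3 → J2 → J5 → J6 → J1 → J4 → J7
Completion times:
  J3: C=2
  J2: C=7
  J5: C=15
  J6: C=25
  J1: C=43
  J4: C=62
  J7: C=86
Sum = 240, n = 7
Mean flow = 240/7
= 34.29


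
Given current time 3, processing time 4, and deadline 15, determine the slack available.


Slack = due - current_time - processing
= 15 - 3 - 4
= 8


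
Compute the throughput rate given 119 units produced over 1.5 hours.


Throughput = units / time
= 119 / 1.5
= 79.3 units/hour


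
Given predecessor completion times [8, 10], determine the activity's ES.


ES = max of all predecessor completion times
Predecessors: [8, 10]
ES = max(8, 10)
= 10


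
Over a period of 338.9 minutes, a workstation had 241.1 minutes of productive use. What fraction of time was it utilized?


Utilization = busy / total × 100
= 241.1 / 338.9 × 100
= 71.1%


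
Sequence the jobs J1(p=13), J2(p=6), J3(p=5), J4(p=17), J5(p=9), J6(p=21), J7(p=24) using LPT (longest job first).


LPT: sort by longest processing time first
  J7: p=24
  J6: p=21
  J4: p=17
  J1: p=13
  J5: p=9
  J2: p=6
  J3: p=5
Order: J7 → J6 → J4 → J1 → J5 → J2 → J3


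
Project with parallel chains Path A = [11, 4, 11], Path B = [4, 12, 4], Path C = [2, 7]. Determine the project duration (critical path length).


Path A: 11 + 4 + 11 = 26
Path B: 4 + 12 + 4 = 20
Path C: 2 + 7 = 9
Critical path = longest = max(26, 20, 9)
= 26 (Path A)


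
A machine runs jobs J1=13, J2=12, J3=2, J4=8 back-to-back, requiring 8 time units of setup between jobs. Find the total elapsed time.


Makespan = Σ processing + (n-1) × setup
= (13 + 12 + 2 + 8) + (4-1)×8
= 35 + 24
= 59 time units


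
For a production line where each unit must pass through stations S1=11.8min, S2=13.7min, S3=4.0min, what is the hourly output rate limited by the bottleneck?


Bottleneck = longest station time
Station times: [11.8, 13.7, 4.0]
Max = 13.7 min
Rate = 60 / 13.7
= 4.38 units/hour (bottleneck: 13.7min)


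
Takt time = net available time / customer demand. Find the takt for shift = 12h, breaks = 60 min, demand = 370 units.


Available = 12×60 - 60 = 660 min
Takt time = 660 / 370
= 1.78 min/unit


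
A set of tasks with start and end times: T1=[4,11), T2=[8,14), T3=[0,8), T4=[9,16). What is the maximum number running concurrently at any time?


Check each time point for overlaps:
  t=9: 3 tasks active (T1, T2, T4)
Max concurrent = 3


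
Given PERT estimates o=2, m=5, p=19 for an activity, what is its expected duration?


te = (o + 4m + p) / 6
= (2 + 4×5 + 19) / 6
= (2 + 20 + 19) / 6
= 41 / 6
= 6.83


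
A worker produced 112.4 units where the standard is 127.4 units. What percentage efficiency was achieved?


Efficiency = (actual / standard) × 100
= (112.4 / 127.4) × 100
= 88.2%


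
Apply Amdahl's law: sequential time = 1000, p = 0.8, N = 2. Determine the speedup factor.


Amdahl's law: T_p = T × ((1-p) + p/N)
= 1000 × ((1-0.8) + 0.8/2)
= 1000 × (0.20 + 0.4000)
= 1000 × 0.6000
= 600.00
Speedup = 1000/600.00
= 1.67×


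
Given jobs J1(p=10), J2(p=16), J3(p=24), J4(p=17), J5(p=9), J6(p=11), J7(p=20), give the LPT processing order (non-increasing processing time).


LPT: sort by longest processing time first
  J3: p=24
  J7: p=20
  J4: p=17
  J2: p=16
  J6: p=11
  J1: p=10
  J5: p=9
Order: J3 → J7 → J4 → J2 → J6 → J1 → J5


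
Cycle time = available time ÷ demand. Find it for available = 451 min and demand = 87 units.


Cycle time = available time / demand
= 451 / 87
= 5.18 min/unit


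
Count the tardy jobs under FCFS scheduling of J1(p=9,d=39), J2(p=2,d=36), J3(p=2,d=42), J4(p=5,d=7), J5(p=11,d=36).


Completion vs due date:
  J1: C=9, d=39 → on time
  J2: C=11, d=36 → on time
  J3: C=13, d=42 → on time
  J4: C=18, d=7 → TARDY
  J5: C=29, d=36 → on time
Tardy jobs: J4
Count = 1


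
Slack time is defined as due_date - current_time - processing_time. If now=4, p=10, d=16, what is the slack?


Slack = due - current_time - processing
= 16 - 4 - 10
= 2


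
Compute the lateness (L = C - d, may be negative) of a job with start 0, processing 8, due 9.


Completion = 0 + 8 = 8
Lateness = C - d = 8 - 9
= -1


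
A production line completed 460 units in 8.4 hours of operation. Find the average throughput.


Throughput = units / time
= 460 / 8.4
= 54.8 units/hour


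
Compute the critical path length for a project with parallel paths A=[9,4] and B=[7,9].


Path A: 9 + 4 = 13
Path B: 7 + 9 = 16
Critical path = longest = max(13, 16)
= 16 (Path B)


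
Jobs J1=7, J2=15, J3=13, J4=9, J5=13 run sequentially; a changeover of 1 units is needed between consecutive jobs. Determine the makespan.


Makespan = Σ processing + (n-1) × setup
= (7 + 15 + 13 + 9 + 13) + (5-1)×1
= 57 + 4
= 61 time units


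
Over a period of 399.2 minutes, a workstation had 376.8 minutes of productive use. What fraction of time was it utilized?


Utilization = busy / total × 100
= 376.8 / 399.2 × 100
= 94.4%


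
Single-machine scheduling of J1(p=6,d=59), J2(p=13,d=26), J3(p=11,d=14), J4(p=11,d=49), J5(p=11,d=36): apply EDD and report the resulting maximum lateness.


EDD order: J3 → J2 → J5 → J4 → J1
Completion and lateness:
  J3: C=11, d=14, L=11-14=-3
  J2: C=24, d=26, L=24-26=-2
  J5: C=35, d=36, L=35-36=-1
  J4: C=46, d=49, L=46-49=-3
  J1: C=52, d=59, L=52-59=-7
Lmax = max(-3, -2, -1, -3, -7)
= -1


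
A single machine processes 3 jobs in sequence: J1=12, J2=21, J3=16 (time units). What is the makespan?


Sequential makespan: sum all processing times
= 12 + 21 + 16
= 49 time units


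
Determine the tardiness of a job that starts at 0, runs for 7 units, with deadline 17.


Completion = start + processing = 0 + 7 = 7
Tardiness = max(0, C - d) = max(0, 7 - 17)
= max(0, -10)
= 0


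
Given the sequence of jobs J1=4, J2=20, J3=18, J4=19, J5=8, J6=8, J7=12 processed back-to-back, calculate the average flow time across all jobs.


Completion times:
  J1: completes at 4
  J2: completes at 24
  J3: completes at 42
  J4: completes at 61
  J5: completes at 69
  J6: completes at 77
  J7: completes at 89
Sum = 366
Average = 366/7
= 52.29


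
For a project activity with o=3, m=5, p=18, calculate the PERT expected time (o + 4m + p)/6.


te = (o + 4m + p) / 6
= (3 + 4×5 + 18) / 6
= (3 + 20 + 18) / 6
= 41 / 6
= 6.83


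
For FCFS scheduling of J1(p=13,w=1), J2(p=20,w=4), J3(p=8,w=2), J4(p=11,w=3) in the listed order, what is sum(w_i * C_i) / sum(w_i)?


Completion times:
  J1: C=13, w×C=1×13=13
  J2: C=33, w×C=4×33=132
  J3: C=41, w×C=2×41=82
  J4: C=52, w×C=3×52=156
Sum w×C = 383
Sum w = 10
Weighted avg = 383/10
= 38.30


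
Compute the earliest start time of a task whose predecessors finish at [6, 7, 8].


ES = max of all predecessor completion times
Predecessors: [6, 7, 8]
ES = max(6, 7, 8)
= 8


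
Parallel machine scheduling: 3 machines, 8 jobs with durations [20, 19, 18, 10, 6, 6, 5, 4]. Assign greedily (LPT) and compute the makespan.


Jobs (LPT sorted): [20, 19, 18, 10, 6, 6, 5, 4]
Machines: 3
  J=20 → Machine 1 (load: 0+20=20)
  J=19 → Machine 2 (load: 0+19=19)
  J=18 → Machine 3 (load: 0+18=18)
  J=10 → Machine 3 (load: 18+10=28)
  J=6 → Machine 2 (load: 19+6=25)
  J=6 → Machine 1 (load: 20+6=26)
  J=5 → Machine 2 (load: 25+5=30)
  J=4 → Machine 1 (load: 26+4=30)
Machine loads: [30, 30, 28]
Makespan = max = 30 time units


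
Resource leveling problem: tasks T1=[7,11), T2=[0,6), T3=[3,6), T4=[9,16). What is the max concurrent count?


Check each time point for overlaps:
  t=3: 2 tasks active (T2, T3)
Max concurrent = 2


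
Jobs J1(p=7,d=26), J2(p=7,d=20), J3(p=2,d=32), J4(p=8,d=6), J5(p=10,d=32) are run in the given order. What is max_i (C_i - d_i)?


Lateness per job (L = C - d):
  J1: C=7, d=26, L=-19
  J2: C=14, d=20, L=-6
  J3: C=16, d=32, L=-16
  J4: C=24, d=6, L=18
  J5: C=34, d=32, L=2
Lmax = max(-19, -6, -16, 18, 2)
= 18


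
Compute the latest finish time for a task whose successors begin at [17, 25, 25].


LF = min of all successor start times
Successors start at: [17, 25, 25]
LF = min(17, 25, 25)
= 17


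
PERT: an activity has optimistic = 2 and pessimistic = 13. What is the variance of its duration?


σ² = ((p - o) / 6)² = (p - o)² / 36
= (13 - 2)² / 36
= 11² / 36
= 121 / 36
= 3.3611


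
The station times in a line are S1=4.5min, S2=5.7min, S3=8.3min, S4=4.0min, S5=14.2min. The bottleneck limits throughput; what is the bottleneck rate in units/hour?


Bottleneck = longest station time
Station times: [4.5, 5.7, 8.3, 4.0, 14.2]
Max = 14.2 min
Rate = 60 / 14.2
= 4.23 units/hour (bottleneck: 14.2min)


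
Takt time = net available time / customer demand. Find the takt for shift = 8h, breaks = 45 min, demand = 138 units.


Available = 8×60 - 45 = 435 min
Takt time = 435 / 138
= 3.15 min/unit


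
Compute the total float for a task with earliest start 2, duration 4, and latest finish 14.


EF = ES + duration = 2 + 4 = 6
LS = LF - duration = 14 - 4 = 10
Total Float = LF - EF = 14 - 6
(or LS - ES = 10 - 2)
= 8


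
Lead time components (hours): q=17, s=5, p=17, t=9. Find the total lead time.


Lead time = queue + setup + processing + transit
= 17 + 5 + 17 + 9
= 48 hours


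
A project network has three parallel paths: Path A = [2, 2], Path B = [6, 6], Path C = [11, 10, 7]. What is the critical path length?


Path A: 2 + 2 = 4
Path B: 6 + 6 = 12
Path C: 11 + 10 + 7 = 28
Critical path = longest = max(4, 12, 28)
= 28 (Path C)


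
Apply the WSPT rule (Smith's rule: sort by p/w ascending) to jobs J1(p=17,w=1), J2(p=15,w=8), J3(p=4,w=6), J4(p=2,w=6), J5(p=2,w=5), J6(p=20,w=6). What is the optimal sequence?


WSPT (Smith's rule): sort by p/w ascending
  J4: p/w = 2/6 = 0.333
  J5: p/w = 2/5 = 0.400
  J3: p/w = 4/6 = 0.667
  J2: p/w = 15/8 = 1.875
  J6: p/w = 20/6 = 3.333
  J1: p/w = 17/1 = 17.000
Order: J4 → J5 → J3 → J2 → J6 → J1


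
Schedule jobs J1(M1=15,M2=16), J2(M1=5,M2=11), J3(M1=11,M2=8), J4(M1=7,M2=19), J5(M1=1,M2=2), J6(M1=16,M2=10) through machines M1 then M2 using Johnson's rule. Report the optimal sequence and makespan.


Johnson's rule:
Group 1 (M1≤M2, sort by M1): ['J5', 'J2', 'J4', 'J1']
Group 2 (M1>M2, sort desc M2): ['J6', 'J3']
Sequence: J5 → J2 → J4 → J1 → J6 → J3
Makespan calculation:
  J5: M1 done=1, M2 done=3
  J2: M1 done=6, M2 done=17
  J4: M1 done=13, M2 done=36
  J1: M1 done=28, M2 done=52
  J6: M1 done=44, M2 done=62
  J3: M1 done=55, M2 done=70
= Sequence: J5 → J2 → J4 → J1 → J6 → J3, Makespan: 70


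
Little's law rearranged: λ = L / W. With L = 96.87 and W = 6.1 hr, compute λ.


Little's law: L = λW → λ = L / W
= 96.87 / 6.1
= 15.88 per hour


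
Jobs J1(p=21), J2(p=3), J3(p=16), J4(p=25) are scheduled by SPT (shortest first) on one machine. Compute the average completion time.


SPT order: J2 → J3 → J1 → J4
Completion times:
  J2: C=3
  J3: C=19
  J1: C=40
  J4: C=65
Sum = 127, n = 4
Mean flow = 127/4
= 31.75


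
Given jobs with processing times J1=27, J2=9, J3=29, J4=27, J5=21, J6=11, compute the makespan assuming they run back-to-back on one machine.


Sequential makespan: sum all processing times
= 27 + 9 + 29 + 27 + 21 + 11
= 124 time units


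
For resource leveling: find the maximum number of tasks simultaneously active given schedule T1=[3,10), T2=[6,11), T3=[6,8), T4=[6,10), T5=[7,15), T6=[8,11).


Check each time point for overlaps:
  t=7: 5 tasks active (T1, T2, T3, T4, T5)
Max concurrent = 5


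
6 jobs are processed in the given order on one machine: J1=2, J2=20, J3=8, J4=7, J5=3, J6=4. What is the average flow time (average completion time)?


Completion times:
  J1: completes at 2
  J2: completes at 22
  J3: completes at 30
  J4: completes at 37
  J5: completes at 40
  J6: completes at 44
Sum = 175
Average = 175/6
= 29.17


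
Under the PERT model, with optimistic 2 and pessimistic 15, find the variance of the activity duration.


σ² = ((p - o) / 6)² = (p - o)² / 36
= (15 - 2)² / 36
= 13² / 36
= 169 / 36
= 4.6944


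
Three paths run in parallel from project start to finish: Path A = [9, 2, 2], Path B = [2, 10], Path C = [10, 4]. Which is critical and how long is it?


Path A: 9 + 2 + 2 = 13
Path B: 2 + 10 = 12
Path C: 10 + 4 = 14
Critical path = longest = max(13, 12, 14)
= 14 (Path C)


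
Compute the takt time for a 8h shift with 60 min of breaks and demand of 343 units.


Available = 8×60 - 60 = 420 min
Takt time = 420 / 343
= 1.22 min/unit


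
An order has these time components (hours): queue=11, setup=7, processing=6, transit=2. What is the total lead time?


Lead time = queue + setup + processing + transit
= 11 + 7 + 6 + 2
= 26 hours


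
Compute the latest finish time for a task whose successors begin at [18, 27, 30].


LF = min of all successor start times
Successors start at: [18, 27, 30]
LF = min(18, 27, 30)
= 18


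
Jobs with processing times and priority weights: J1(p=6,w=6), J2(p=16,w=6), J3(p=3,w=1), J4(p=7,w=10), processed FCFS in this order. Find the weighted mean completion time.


Completion times:
  J1: C=6, w×C=6×6=36
  J2: C=22, w×C=6×22=132
  J3: C=25, w×C=1×25=25
  J4: C=32, w×C=10×32=320
Sum w×C = 513
Sum w = 23
Weighted avg = 513/23
= 22.30


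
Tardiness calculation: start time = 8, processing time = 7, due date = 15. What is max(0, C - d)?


Completion = start + processing = 8 + 7 = 15
Tardiness = max(0, C - d) = max(0, 15 - 15)
= max(0, 0)
= 0


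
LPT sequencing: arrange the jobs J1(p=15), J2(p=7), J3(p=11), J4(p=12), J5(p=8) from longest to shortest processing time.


LPT: sort by longest processing time first
  J1: p=15
  J4: p=12
  J3: p=11
  J5: p=8
  J2: p=7
Order: J1 → J4 → J3 → J5 → J2


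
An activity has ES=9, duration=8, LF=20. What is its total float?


EF = ES + duration = 9 + 8 = 17
LS = LF - duration = 20 - 8 = 12
Total Float = LF - EF = 20 - 17
(or LS - ES = 12 - 9)
= 3


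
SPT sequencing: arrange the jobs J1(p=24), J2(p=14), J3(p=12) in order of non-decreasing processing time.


SPT: sort by shortest processing time
  J3: p=12
  J2: p=14
  J1: p=24
Order: J3 → J2 → J1


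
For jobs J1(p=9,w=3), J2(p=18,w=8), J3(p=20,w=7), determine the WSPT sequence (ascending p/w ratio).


WSPT (Smith's rule): sort by p/w ascending
  J2: p/w = 18/8 = 2.250
  J3: p/w = 20/7 = 2.857
  J1: p/w = 9/3 = 3.000
Order: J2 → J3 → J1


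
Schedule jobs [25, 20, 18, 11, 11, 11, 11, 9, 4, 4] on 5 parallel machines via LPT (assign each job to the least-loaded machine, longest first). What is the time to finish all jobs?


Jobs (LPT sorted): [25, 20, 18, 11, 11, 11, 11, 9, 4, 4]
Machines: 5
  J=25 → Machine 1 (load: 0+25=25)
  J=20 → Machine 2 (load: 0+20=20)
  J=18 → Machine 3 (load: 0+18=18)
  J=11 → Machine 4 (load: 0+11=11)
  J=11 → Machine 5 (load: 0+11=11)
  J=11 → Machine 4 (load: 11+11=22)
  J=11 → Machine 5 (load: 11+11=22)
  J=9 → Machine 3 (load: 18+9=27)
  J=4 → Machine 2 (load: 20+4=24)
  J=4 → Machine 4 (load: 22+4=26)
Machine loads: [25, 24, 27, 26, 22]
Makespan = max = 27 time units


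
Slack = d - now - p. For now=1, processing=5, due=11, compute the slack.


Slack = due - current_time - processing
= 11 - 1 - 5
= 5


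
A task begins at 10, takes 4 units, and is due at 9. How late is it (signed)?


Completion = 10 + 4 = 14
Lateness = C - d = 14 - 9
= 5


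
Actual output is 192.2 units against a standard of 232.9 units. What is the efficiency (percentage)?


Efficiency = (actual / standard) × 100
= (192.2 / 232.9) × 100
= 82.5%


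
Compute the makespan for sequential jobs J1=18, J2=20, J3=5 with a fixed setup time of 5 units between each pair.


Makespan = Σ processing + (n-1) × setup
= (18 + 20 + 5) + (3-1)×5
= 43 + 10
= 53 time units


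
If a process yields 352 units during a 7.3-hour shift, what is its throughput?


Throughput = units / time
= 352 / 7.3
= 48.2 units/hour


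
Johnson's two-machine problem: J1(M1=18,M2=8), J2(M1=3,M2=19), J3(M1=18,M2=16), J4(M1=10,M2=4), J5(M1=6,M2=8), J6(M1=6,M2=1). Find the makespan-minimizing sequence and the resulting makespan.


Johnson's rule:
Group 1 (M1≤M2, sort by M1): ['J2', 'J5']
Group 2 (M1>M2, sort desc M2): ['J3', 'J1', 'J4', 'J6']
Sequence: J2 → J5 → J3 → J1 → J4 → J6
Makespan calculation:
  J2: M1 done=3, M2 done=22
  J5: M1 done=9, M2 done=30
  J3: M1 done=27, M2 done=46
  J1: M1 done=45, M2 done=54
  J4: M1 done=55, M2 done=59
  J6: M1 done=61, M2 done=62
= Sequence: J2 → J5 → J3 → J1 → J4 → J6, Makespan: 62


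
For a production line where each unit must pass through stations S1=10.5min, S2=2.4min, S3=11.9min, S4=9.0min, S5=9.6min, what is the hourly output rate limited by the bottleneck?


Bottleneck = longest station time
Station times: [10.5, 2.4, 11.9, 9.0, 9.6]
Max = 11.9 min
Rate = 60 / 11.9
= 5.04 units/hour (bottleneck: 11.9min)


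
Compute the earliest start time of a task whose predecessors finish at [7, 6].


ES = max of all predecessor completion times
Predecessors: [7, 6]
ES = max(7, 6)
= 7


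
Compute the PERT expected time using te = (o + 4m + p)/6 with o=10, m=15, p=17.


te = (o + 4m + p) / 6
= (10 + 4×15 + 17) / 6
= (10 + 60 + 17) / 6
= 87 / 6
= 14.50


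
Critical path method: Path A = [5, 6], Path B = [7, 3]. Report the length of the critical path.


Path A: 5 + 6 = 11
Path B: 7 + 3 = 10
Critical path = longest = max(11, 10)
= 11 (Path A)


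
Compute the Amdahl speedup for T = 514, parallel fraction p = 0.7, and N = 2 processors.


Amdahl's law: T_p = T × ((1-p) + p/N)
= 514 × ((1-0.7) + 0.7/2)
= 514 × (0.30 + 0.3500)
= 514 × 0.6500
= 334.10
Speedup = 514/334.10
= 1.54×


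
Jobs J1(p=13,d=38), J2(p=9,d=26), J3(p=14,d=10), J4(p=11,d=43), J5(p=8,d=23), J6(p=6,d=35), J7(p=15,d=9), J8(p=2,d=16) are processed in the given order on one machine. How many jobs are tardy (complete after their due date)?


Completion vs due date:
  J1: C=13, d=38 → on time
  J2: C=22, d=26 → on time
  J3: C=36, d=10 → TARDY
  J4: C=47, d=43 → TARDY
  J5: C=55, d=23 → TARDY
  J6: C=61, d=35 → TARDY
  J7: C=76, d=9 → TARDY
  J8: C=78, d=16 → TARDY
Tardy jobs: J3, J4, J5, J6, J7, J8
Count = 6


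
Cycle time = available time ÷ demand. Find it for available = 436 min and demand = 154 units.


Cycle time = available time / demand
= 436 / 154
= 2.83 min/unit


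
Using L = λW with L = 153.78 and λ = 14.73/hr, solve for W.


Little's law: L = λW → W = L / λ
= 153.78 / 14.73
= 10.44 hours


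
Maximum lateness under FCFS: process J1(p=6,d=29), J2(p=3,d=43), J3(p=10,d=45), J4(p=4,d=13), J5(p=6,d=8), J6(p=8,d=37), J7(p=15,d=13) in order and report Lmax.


Lateness per job (L = C - d):
  J1: C=6, d=29, L=-23
  J2: C=9, d=43, L=-34
  J3: C=19, d=45, L=-26
  J4: C=23, d=13, L=10
  J5: C=29, d=8, L=21
  J6: C=37, d=37, L=0
  J7: C=52, d=13, L=39
Lmax = max(-23, -34, -26, 10, 21, 0, 39)
= 39


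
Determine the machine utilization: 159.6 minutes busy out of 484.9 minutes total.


Utilization = busy / total × 100
= 159.6 / 484.9 × 100
= 32.9%


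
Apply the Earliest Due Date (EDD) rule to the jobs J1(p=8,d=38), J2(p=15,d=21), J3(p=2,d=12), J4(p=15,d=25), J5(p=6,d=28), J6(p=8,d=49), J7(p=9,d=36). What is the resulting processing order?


EDD: sort by earliest due date
  J3: d=12, p=2
  J2: d=21, p=15
  J4: d=25, p=15
  J5: d=28, p=6
  J7: d=36, p=9
  J1: d=38, p=8
  J6: d=49, p=8
Order: J3 → J2 → J4 → J5 → J7 → J1 → J6


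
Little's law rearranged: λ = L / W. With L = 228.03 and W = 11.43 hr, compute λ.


Little's law: L = λW → λ = L / W
= 228.03 / 11.43
= 19.95 per hour


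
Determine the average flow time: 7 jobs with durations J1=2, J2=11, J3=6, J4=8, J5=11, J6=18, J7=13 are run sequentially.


Completion times:
  J1: completes at 2
  J2: completes at 13
  J3: completes at 19
  J4: completes at 27
  J5: completes at 38
  J6: completes at 56
  J7: completes at 69
Sum = 224
Average = 224/7
= 32.00


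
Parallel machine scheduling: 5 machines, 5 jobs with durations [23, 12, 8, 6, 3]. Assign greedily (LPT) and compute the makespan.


Jobs (LPT sorted): [23, 12, 8, 6, 3]
Machines: 5
  J=23 → Machine 1 (load: 0+23=23)
  J=12 → Machine 2 (load: 0+12=12)
  J=8 → Machine 3 (load: 0+8=8)
  J=6 → Machine 4 (load: 0+6=6)
  J=3 → Machine 5 (load: 0+3=3)
Machine loads: [23, 12, 8, 6, 3]
Makespan = max = 23 time units


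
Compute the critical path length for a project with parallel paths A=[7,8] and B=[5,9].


Path A: 7 + 8 = 15
Path B: 5 + 9 = 14
Critical path = longest = max(15, 14)
= 15 (Path A)


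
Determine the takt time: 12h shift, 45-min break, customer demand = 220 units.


Available = 12×60 - 45 = 675 min
Takt time = 675 / 220
= 3.07 min/unit


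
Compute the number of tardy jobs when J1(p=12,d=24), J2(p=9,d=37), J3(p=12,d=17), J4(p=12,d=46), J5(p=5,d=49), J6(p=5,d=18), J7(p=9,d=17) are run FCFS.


Completion vs due date:
  J1: C=12, d=24 → on time
  J2: C=21, d=37 → on time
  J3: C=33, d=17 → TARDY
  J4: C=45, d=46 → on time
  J5: C=50, d=49 → TARDY
  J6: C=55, d=18 → TARDY
  J7: C=64, d=17 → TARDY
Tardy jobs: J3, J5, J6, J7
Count = 4


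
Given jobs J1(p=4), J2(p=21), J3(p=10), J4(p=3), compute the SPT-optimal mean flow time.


SPT order: J4 → J1 → J3 → J2
Completion times:
  J4: C=3
  J1: C=7
  J3: C=17
  J2: C=38
Sum = 65, n = 4
Mean flow = 65/4
= 16.25


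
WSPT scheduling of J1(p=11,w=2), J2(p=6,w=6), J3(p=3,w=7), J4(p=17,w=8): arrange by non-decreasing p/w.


WSPT (Smith's rule): sort by p/w ascending
  J3: p/w = 3/7 = 0.429
  J2: p/w = 6/6 = 1.000
  J4: p/w = 17/8 = 2.125
  J1: p/w = 11/2 = 5.500
Order: J3 → J2 → J4 → J1


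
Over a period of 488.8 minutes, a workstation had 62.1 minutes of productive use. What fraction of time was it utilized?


Utilization = busy / total × 100
= 62.1 / 488.8 × 100
= 12.7%


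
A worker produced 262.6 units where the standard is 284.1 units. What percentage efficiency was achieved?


Efficiency = (actual / standard) × 100
= (262.6 / 284.1) × 100
= 92.4%


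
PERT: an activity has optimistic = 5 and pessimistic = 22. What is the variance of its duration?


σ² = ((p - o) / 6)² = (p - o)² / 36
= (22 - 5)² / 36
= 17² / 36
= 289 / 36
= 8.0278


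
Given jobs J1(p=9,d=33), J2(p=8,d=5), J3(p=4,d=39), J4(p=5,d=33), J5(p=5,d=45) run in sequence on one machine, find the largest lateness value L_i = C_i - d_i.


Lateness per job (L = C - d):
  J1: C=9, d=33, L=-24
  J2: C=17, d=5, L=12
  J3: C=21, d=39, L=-18
  J4: C=26, d=33, L=-7
  J5: C=31, d=45, L=-14
Lmax = max(-24, 12, -18, -7, -14)
= 12


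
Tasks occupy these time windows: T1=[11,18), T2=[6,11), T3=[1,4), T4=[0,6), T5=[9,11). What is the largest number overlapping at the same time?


Check each time point for overlaps:
  t=1: 2 tasks active (T3, T4)
Max concurrent = 2


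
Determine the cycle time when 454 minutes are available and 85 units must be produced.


Cycle time = available time / demand
= 454 / 85
= 5.34 min/unit


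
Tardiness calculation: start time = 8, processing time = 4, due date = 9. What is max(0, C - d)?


Completion = start + processing = 8 + 4 = 12
Tardiness = max(0, C - d) = max(0, 12 - 9)
= max(0, 3)
= 3


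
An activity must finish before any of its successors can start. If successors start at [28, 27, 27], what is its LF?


LF = min of all successor start times
Successors start at: [28, 27, 27]
LF = min(28, 27, 27)
= 27


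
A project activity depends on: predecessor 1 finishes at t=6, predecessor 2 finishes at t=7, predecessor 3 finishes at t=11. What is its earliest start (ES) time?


ES = max of all predecessor completion times
Predecessors: [6, 7, 11]
ES = max(6, 7, 11)
= 11


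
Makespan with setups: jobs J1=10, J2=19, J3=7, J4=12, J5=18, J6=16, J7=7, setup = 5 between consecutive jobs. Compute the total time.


Makespan = Σ processing + (n-1) × setup
= (10 + 19 + 7 + 12 + 18 + 16 + 7) + (7-1)×5
= 89 + 30
= 119 time units


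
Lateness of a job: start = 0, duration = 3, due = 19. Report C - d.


Completion = 0 + 3 = 3
Lateness = C - d = 3 - 19
= -16


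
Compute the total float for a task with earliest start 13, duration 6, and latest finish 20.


EF = ES + duration = 13 + 6 = 19
LS = LF - duration = 20 - 6 = 14
Total Float = LF - EF = 20 - 19
(or LS - ES = 14 - 13)
= 1


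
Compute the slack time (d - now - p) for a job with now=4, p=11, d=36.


Slack = due - current_time - processing
= 36 - 4 - 11
= 21


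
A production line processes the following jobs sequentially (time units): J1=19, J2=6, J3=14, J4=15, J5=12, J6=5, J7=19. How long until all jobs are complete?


Sequential makespan: sum all processing times
= 19 + 6 + 14 + 15 + 12 + 5 + 19
= 90 time units


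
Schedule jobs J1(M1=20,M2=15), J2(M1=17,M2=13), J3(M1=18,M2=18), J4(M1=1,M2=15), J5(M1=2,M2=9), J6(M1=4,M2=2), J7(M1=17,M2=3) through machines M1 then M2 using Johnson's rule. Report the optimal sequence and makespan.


Johnson's rule:
Group 1 (M1≤M2, sort by M1): ['J4', 'J5', 'J3']
Group 2 (M1>M2, sort desc M2): ['J1', 'J2', 'J7', 'J6']
Sequence: J4 → J5 → J3 → J1 → J2 → J7 → J6
Makespan calculation:
  J4: M1 done=1, M2 done=16
  J5: M1 done=3, M2 done=25
  J3: M1 done=21, M2 done=43
  J1: M1 done=41, M2 done=58
  J2: M1 done=58, M2 done=71
  J7: M1 done=75, M2 done=78
  J6: M1 done=79, M2 done=81
= Sequence: J4 → J5 → J3 → J1 → J2 → J7 → J6, Makespan: 81


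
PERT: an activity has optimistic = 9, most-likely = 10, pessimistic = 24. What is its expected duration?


te = (o + 4m + p) / 6
= (9 + 4×10 + 24) / 6
= (9 + 40 + 24) / 6
= 73 / 6
= 12.17


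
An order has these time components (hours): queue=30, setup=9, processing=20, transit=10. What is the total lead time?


Lead time = queue + setup + processing + transit
= 30 + 9 + 20 + 10
= 69 hours


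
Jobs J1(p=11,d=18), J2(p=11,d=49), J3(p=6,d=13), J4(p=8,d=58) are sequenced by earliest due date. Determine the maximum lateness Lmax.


EDD order: J3 → J1 → J2 → J4
Completion and lateness:
  J3: C=6, d=13, L=6-13=-7
  J1: C=17, d=18, L=17-18=-1
  J2: C=28, d=49, L=28-49=-21
  J4: C=36, d=58, L=36-58=-22
Lmax = max(-7, -1, -21, -22)
= -1


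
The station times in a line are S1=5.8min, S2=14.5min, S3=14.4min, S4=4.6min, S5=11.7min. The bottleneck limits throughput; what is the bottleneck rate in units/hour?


Bottleneck = longest station time
Station times: [5.8, 14.5, 14.4, 4.6, 11.7]
Max = 14.5 min
Rate = 60 / 14.5
= 4.14 units/hour (bottleneck: 14.5min)


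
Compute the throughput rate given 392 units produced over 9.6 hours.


Throughput = units / time
= 392 / 9.6
= 40.8 units/hour


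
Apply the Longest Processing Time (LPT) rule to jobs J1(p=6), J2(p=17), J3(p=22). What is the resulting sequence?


LPT: sort by longest processing time first
  J3: p=22
  J2: p=17
  J1: p=6
Order: J3 → J2 → J1


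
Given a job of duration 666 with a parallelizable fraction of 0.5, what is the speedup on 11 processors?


Amdahl's law: T_p = T × ((1-p) + p/N)
= 666 × ((1-0.5) + 0.5/11)
= 666 × (0.50 + 0.0455)
= 666 × 0.5455
= 363.27
Speedup = 666/363.27
= 1.83×


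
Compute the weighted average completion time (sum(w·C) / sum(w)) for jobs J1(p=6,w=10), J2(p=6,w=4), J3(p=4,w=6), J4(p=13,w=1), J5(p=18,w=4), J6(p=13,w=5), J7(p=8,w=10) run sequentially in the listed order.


Completion times:
  J1: C=6, w×C=10×6=60
  J2: C=12, w×C=4×12=48
  J3: C=16, w×C=6×16=96
  J4: C=29, w×C=1×29=29
  J5: C=47, w×C=4×47=188
  J6: C=60, w×C=5×60=300
  J7: C=68, w×C=10×68=680
Sum w×C = 1401
Sum w = 40
Weighted avg = 1401/40
= 35.02


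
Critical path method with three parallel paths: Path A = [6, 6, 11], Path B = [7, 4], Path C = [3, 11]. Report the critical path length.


Path A: 6 + 6 + 11 = 23
Path B: 7 + 4 = 11
Path C: 3 + 11 = 14
Critical path = longest = max(23, 11, 14)
= 23 (Path A)


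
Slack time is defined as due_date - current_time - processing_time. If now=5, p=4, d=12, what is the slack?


Slack = due - current_time - processing
= 12 - 5 - 4
= 3


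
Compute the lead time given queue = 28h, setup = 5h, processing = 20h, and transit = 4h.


Lead time = queue + setup + processing + transit
= 28 + 5 + 20 + 4
= 57 hours


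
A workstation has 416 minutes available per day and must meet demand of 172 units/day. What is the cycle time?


Cycle time = available time / demand
= 416 / 172
= 2.42 min/unit


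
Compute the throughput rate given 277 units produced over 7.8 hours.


Throughput = units / time
= 277 / 7.8
= 35.5 units/hour


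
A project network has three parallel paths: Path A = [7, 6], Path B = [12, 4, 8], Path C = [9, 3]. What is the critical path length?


Path A: 7 + 6 = 13
Path B: 12 + 4 + 8 = 24
Path C: 9 + 3 = 12
Critical path = longest = max(13, 24, 12)
= 24 (Path B)


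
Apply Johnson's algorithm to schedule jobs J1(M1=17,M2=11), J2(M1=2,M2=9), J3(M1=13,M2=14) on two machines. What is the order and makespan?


Johnson's rule:
Group 1 (M1≤M2, sort by M1): ['J2', 'J3']
Group 2 (M1>M2, sort desc M2): ['J1']
Sequence: J2 → J3 → J1
Makespan calculation:
  J2: M1 done=2, M2 done=11
  J3: M1 done=15, M2 done=29
  J1: M1 done=32, M2 done=43
= Sequence: J2 → J3 → J1, Makespan: 43


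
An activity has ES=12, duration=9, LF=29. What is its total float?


EF = ES + duration = 12 + 9 = 21
LS = LF - duration = 29 - 9 = 20
Total Float = LF - EF = 29 - 21
(or LS - ES = 20 - 12)
= 8


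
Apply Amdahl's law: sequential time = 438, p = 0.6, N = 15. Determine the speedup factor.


Amdahl's law: T_p = T × ((1-p) + p/N)
= 438 × ((1-0.6) + 0.6/15)
= 438 × (0.40 + 0.0400)
= 438 × 0.4400
= 192.72
Speedup = 438/192.72
= 2.27×


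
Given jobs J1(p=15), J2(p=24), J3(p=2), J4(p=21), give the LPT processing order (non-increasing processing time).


LPT: sort by longest processing time first
  J2: p=24
  J4: p=21
  J1: p=15
  J3: p=2
Order: J2 → J4 → J1 → J3


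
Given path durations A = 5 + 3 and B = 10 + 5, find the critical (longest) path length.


Path A: 5 + 3 = 8
Path B: 10 + 5 = 15
Critical path = longest = max(8, 15)
= 15 (Path B)


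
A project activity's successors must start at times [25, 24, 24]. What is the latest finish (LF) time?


LF = min of all successor start times
Successors start at: [25, 24, 24]
LF = min(25, 24, 24)
= 24


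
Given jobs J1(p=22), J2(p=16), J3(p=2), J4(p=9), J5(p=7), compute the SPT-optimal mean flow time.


SPT order: J3 → J5 → J4 → J2 → J1
Completion times:
  J3: C=2
  J5: C=9
  J4: C=18
  J2: C=34
  J1: C=56
Sum = 119, n = 5
Mean flow = 119/5
= 23.80


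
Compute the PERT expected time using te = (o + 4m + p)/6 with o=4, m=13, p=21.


te = (o + 4m + p) / 6
= (4 + 4×13 + 21) / 6
= (4 + 52 + 21) / 6
= 77 / 6
= 12.83


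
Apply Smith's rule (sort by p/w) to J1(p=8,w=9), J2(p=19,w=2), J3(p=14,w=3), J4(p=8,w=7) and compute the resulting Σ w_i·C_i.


WSPT order (by p/w): J1 → J4 → J3 → J2
  J1: C=8, w·C=9×8=72
  J4: C=16, w·C=7×16=112
  J3: C=30, w·C=3×30=90
  J2: C=49, w·C=2×49=98
Σ w·C = 372
= 372


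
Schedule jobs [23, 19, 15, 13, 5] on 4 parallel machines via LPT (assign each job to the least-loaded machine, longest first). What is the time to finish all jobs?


Jobs (LPT sorted): [23, 19, 15, 13, 5]
Machines: 4
  J=23 → Machine 1 (load: 0+23=23)
  J=19 → Machine 2 (load: 0+19=19)
  J=15 → Machine 3 (load: 0+15=15)
  J=13 → Machine 4 (load: 0+13=13)
  J=5 → Machine 4 (load: 13+5=18)
Machine loads: [23, 19, 15, 18]
Makespan = max = 23 time units


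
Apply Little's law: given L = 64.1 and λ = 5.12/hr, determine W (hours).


Little's law: L = λW → W = L / λ
= 64.1 / 5.12
= 12.52 hours


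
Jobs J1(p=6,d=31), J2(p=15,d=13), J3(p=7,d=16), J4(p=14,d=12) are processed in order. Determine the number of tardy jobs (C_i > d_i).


Completion vs due date:
  J1: C=6, d=31 → on time
  J2: C=21, d=13 → TARDY
  J3: C=28, d=16 → TARDY
  J4: C=42, d=12 → TARDY
Tardy jobs: J2, J3, J4
Count = 3


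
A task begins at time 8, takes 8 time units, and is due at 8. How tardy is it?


Completion = start + processing = 8 + 8 = 16
Tardiness = max(0, C - d) = max(0, 16 - 8)
= max(0, 8)
= 8


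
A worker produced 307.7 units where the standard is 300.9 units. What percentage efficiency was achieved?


Efficiency = (actual / standard) × 100
= (307.7 / 300.9) × 100
= 102.3%


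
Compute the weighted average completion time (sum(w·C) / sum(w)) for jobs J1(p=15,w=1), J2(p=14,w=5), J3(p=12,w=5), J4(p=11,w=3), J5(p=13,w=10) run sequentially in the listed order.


Completion times:
  J1: C=15, w×C=1×15=15
  J2: C=29, w×C=5×29=145
  J3: C=41, w×C=5×41=205
  J4: C=52, w×C=3×52=156
  J5: C=65, w×C=10×65=650
Sum w×C = 1171
Sum w = 24
Weighted avg = 1171/24
= 48.79


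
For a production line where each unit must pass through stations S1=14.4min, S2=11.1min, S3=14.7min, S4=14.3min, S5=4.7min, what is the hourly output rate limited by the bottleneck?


Bottleneck = longest station time
Station times: [14.4, 11.1, 14.7, 14.3, 4.7]
Max = 14.7 min
Rate = 60 / 14.7
= 4.08 units/hour (bottleneck: 14.7min)


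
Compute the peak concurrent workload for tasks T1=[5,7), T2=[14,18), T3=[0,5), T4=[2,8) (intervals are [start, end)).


Check each time point for overlaps:
  t=2: 2 tasks active (T3, T4)
Max concurrent = 2


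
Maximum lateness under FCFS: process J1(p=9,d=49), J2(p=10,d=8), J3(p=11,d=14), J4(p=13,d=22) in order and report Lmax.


Lateness per job (L = C - d):
  J1: C=9, d=49, L=-40
  J2: C=19, d=8, L=11
  J3: C=30, d=14, L=16
  J4: C=43, d=22, L=21
Lmax = max(-40, 11, 16, 21)
= 21


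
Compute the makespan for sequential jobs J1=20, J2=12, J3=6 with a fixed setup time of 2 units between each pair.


Makespan = Σ processing + (n-1) × setup
= (20 + 12 + 6) + (3-1)×2
= 38 + 4
= 42 time units


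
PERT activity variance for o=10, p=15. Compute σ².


σ² = ((p - o) / 6)² = (p - o)² / 36
= (15 - 10)² / 36
= 5² / 36
= 25 / 36
= 0.6944


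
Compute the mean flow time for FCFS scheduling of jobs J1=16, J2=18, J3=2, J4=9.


Completion times:
  J1: completes at 16
  J2: completes at 34
  J3: completes at 36
  J4: completes at 45
Sum = 131
Average = 131/4
= 32.75


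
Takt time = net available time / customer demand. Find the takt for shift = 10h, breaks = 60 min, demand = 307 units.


Available = 10×60 - 60 = 540 min
Takt time = 540 / 307
= 1.76 min/unit


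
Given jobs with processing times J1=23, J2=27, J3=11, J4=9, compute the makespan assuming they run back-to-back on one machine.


Sequential makespan: sum all processing times
= 23 + 27 + 11 + 9
= 70 time units


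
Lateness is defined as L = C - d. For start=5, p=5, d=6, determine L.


Completion = 5 + 5 = 10
Lateness = C - d = 10 - 6
= 4


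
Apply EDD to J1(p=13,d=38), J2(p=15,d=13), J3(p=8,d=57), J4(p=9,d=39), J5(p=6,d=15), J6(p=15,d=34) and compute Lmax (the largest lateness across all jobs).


EDD order: J2 → J5 → J6 → J1 → J4 → J3
Completion and lateness:
  J2: C=15, d=13, L=15-13=2
  J5: C=21, d=15, L=21-15=6
  J6: C=36, d=34, L=36-34=2
  J1: C=49, d=38, L=49-38=11
  J4: C=58, d=39, L=58-39=19
  J3: C=66, d=57, L=66-57=9
Lmax = max(2, 6, 2, 11, 19, 9)
= 19


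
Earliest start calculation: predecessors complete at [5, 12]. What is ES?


ES = max of all predecessor completion times
Predecessors: [5, 12]
ES = max(5, 12)
= 12


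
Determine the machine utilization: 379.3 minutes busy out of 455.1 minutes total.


Utilization = busy / total × 100
= 379.3 / 455.1 × 100
= 83.3%


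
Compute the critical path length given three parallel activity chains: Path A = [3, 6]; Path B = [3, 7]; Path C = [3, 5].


Path A: 3 + 6 = 9
Path B: 3 + 7 = 10
Path C: 3 + 5 = 8
Critical path = longest = max(9, 10, 8)
= 10 (Path B)


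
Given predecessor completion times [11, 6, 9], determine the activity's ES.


ES = max of all predecessor completion times
Predecessors: [11, 6, 9]
ES = max(11, 6, 9)
= 11


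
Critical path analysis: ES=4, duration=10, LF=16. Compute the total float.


EF = ES + duration = 4 + 10 = 14
LS = LF - duration = 16 - 10 = 6
Total Float = LF - EF = 16 - 14
(or LS - ES = 6 - 4)
= 2


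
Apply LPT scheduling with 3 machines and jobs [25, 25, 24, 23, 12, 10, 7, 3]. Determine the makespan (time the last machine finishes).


Jobs (LPT sorted): [25, 25, 24, 23, 12, 10, 7, 3]
Machines: 3
  J=25 → Machine 1 (load: 0+25=25)
  J=25 → Machine 2 (load: 0+25=25)
  J=24 → Machine 3 (load: 0+24=24)
  J=23 → Machine 3 (load: 24+23=47)
  J=12 → Machine 1 (load: 25+12=37)
  J=10 → Machine 2 (load: 25+10=35)
  J=7 → Machine 2 (load: 35+7=42)
  J=3 → Machine 1 (load: 37+3=40)
Machine loads: [40, 42, 47]
Makespan = max = 47 time units
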